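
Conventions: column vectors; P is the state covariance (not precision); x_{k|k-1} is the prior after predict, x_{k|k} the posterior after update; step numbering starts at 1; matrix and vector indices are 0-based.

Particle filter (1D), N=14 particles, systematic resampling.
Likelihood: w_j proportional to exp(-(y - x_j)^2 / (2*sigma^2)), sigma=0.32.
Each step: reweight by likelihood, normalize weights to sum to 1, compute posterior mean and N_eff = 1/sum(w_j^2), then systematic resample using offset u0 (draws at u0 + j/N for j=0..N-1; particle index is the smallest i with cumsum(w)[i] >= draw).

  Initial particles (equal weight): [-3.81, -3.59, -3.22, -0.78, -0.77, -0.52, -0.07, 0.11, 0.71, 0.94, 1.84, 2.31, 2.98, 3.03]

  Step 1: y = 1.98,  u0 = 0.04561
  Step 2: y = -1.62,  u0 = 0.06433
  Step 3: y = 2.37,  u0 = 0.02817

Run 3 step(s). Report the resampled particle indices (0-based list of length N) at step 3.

resampled_idx = [0, 1, 2, 3, 4, 5, 6, 7, 8, 9, 10, 11, 12, 13]

step 1: w=[0.0000, 0.0000, 0.0000, 0.0000, 0.0000, 0.0000, 0.0000, 0.0000, 0.0003, 0.0034, 0.6002, 0.3881, 0.0050, 0.0030]  mean=2.0284  Neff=1.9571  idx=[10, 10, 10, 10, 10, 10, 10, 10, 11, 11, 11, 11, 11, 11]
step 2: w=[0.1250, 0.1250, 0.1250, 0.1250, 0.1250, 0.1250, 0.1250, 0.1250, 0.0000, 0.0000, 0.0000, 0.0000, 0.0000, 0.0000]  mean=1.8400  Neff=8.0000  idx=[0, 1, 1, 2, 2, 3, 3, 4, 5, 5, 6, 6, 7, 7]
step 3: w=[0.0714, 0.0714, 0.0714, 0.0714, 0.0714, 0.0714, 0.0714, 0.0714, 0.0714, 0.0714, 0.0714, 0.0714, 0.0714, 0.0714]  mean=1.8400  Neff=14.0000  idx=[0, 1, 2, 3, 4, 5, 6, 7, 8, 9, 10, 11, 12, 13]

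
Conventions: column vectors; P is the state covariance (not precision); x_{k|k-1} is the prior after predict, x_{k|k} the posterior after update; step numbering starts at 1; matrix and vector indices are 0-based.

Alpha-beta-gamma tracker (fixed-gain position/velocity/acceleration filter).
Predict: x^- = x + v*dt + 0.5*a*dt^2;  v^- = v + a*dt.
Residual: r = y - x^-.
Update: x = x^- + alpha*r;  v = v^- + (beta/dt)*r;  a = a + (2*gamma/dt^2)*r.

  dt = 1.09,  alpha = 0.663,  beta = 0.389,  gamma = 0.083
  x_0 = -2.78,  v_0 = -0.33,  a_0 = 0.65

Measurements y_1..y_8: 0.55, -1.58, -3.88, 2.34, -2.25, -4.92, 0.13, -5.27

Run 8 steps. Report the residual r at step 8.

step 1: x_pred=-2.7536  r=3.3036  x^+=-0.5633  v^+=1.5575  a^+=1.1116
step 2: x_pred=1.7947  r=-3.3747  x^+=-0.4427  v^+=1.5647  a^+=0.6401
step 3: x_pred=1.6431  r=-5.5231  x^+=-2.0187  v^+=0.2913  a^+=-0.1316
step 4: x_pred=-1.7794  r=4.1194  x^+=0.9518  v^+=1.6180  a^+=0.4439
step 5: x_pred=2.9791  r=-5.2291  x^+=-0.4878  v^+=0.2357  a^+=-0.2867
step 6: x_pred=-0.4011  r=-4.5189  x^+=-3.3971  v^+=-1.6894  a^+=-0.9180
step 7: x_pred=-5.7840  r=5.9140  x^+=-1.8630  v^+=-0.5795  a^+=-0.0917
step 8: x_pred=-2.5492  r=-2.7208  x^+=-4.3531  v^+=-1.6505  a^+=-0.4719

resid = -2.7208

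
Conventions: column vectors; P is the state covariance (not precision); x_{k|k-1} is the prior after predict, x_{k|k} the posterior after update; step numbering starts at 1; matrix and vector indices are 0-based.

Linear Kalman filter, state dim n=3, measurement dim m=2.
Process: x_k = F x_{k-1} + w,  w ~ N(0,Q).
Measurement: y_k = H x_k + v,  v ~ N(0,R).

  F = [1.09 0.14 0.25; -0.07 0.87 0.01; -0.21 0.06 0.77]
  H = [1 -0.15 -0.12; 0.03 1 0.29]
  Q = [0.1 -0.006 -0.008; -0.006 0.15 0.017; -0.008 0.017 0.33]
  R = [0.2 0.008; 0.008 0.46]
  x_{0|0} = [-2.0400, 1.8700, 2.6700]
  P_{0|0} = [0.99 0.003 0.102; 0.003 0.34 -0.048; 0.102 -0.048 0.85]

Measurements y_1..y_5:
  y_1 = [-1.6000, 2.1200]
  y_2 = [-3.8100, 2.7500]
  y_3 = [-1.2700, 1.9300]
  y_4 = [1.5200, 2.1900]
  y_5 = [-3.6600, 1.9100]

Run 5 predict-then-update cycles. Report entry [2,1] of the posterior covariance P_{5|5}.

P_post[2,1] = -0.0865

step 1: x^-=[-1.2943, 1.7964, 2.5965]  P^-=[1.3892 -0.0464 0.0063; -0.0464 0.4109 0.0174; 0.0063 0.0174 0.8414]  S=[1.6235 -0.0884; -0.0884 0.9504]  K=[0.8637 0.0774; -0.0443 0.4321; -0.0451 0.2710]  nu=[0.2753, -0.3906]  x^+=[-1.0867, 1.6154, 2.4782]  P^+=[0.1843 0.0166 0.0701; 0.0166 0.2269 -0.0999; 0.0701 -0.0999 0.7661]
step 2: x^-=[-0.3388, 1.5063, 2.2334]  P^-=[0.4075 0.0028 0.1427; 0.0028 0.3189 -0.0366; 0.1427 -0.0366 0.7608]  S=[0.5893 -0.0045; -0.0045 0.8246]  K=[0.6624 0.0720; -0.0662 0.3735; 0.0982 0.2289]  nu=[-2.9773, 0.6062]  x^+=[-2.2672, 1.9297, 2.0797]  P^+=[0.1452 0.0075 0.0915; 0.0075 0.2010 -0.1032; 0.0915 -0.1032 0.7121]
step 3: x^-=[-1.6812, 1.8584, 2.1933]  P^-=[0.3658 -0.0069 0.1571; -0.0069 0.3001 -0.0406; 0.1571 -0.0406 0.7200]  S=[0.5459 -0.0064; -0.0064 0.7997]  K=[0.6383 0.0671; -0.0821 0.3596; 0.1432 0.2174]  nu=[0.9531, -0.5140]  x^+=[-1.1073, 1.5953, 2.2180]  P^+=[0.1403 0.0038 0.0965; 0.0038 0.1926 -0.0965; 0.0965 -0.0965 0.6715]
step 4: x^-=[-0.4290, 1.4876, 2.0361]  P^-=[0.3595 -0.0098 0.1550; -0.0098 0.2943 -0.0365; 0.1550 -0.0365 0.6948]  S=[0.5405 -0.0089; -0.0089 0.7940]  K=[0.6344 0.0650; -0.0858 0.3560; 0.1461 0.2153]  nu=[2.4165, 0.1248]  x^+=[1.1122, 1.3248, 2.4161]  P^+=[0.1393 0.0032 0.0950; 0.0032 0.1891 -0.0903; 0.0950 -0.0903 0.6470]
step 5: x^-=[2.0017, 1.0989, 1.7063]  P^-=[0.3561 -0.0093 0.1501; -0.0093 0.2918 -0.0326; 0.1501 -0.0326 0.6813]  S=[0.5381 -0.0098; -0.0098 0.7926]  K=[0.6321 0.0644; -0.0850 0.3549; 0.1399 0.2156]  nu=[-5.2922, 0.2563]  x^+=[-1.3269, 1.6395, 1.0210]  P^+=[0.1386 0.0036 0.0929; 0.0036 0.1875 -0.0865; 0.0929 -0.0865 0.6345]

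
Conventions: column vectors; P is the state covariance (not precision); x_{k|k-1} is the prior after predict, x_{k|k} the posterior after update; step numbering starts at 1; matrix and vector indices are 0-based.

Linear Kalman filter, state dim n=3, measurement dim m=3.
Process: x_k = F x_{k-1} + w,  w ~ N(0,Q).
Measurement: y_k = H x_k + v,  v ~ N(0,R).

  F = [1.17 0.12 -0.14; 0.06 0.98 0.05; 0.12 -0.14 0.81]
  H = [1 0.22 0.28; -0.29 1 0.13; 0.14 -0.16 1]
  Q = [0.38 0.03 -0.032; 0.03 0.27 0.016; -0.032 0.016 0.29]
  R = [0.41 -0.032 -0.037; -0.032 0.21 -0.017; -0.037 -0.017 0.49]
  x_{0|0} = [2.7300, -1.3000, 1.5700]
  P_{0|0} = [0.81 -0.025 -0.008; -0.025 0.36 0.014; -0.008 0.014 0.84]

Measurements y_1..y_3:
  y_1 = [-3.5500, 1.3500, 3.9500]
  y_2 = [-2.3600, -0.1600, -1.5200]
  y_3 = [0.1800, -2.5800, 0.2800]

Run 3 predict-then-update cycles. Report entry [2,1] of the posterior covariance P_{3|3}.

P_post[2,1] = -0.0348

step 1: x^-=[2.8183, -1.0317, 1.7813]  P^-=[1.5056 0.0922 -0.0217; 0.0922 0.6191 0.0143; -0.0217 0.0143 0.8560]  S=[2.0429 -0.2115 0.3597; -0.2115 0.9221 -0.0288; 0.3597 -0.0288 1.3765]  K=[0.7345 -0.2102 -0.0697; 0.2009 0.6877 -0.0903; 0.0168 0.1662 0.6170]  nu=[-6.6401, 2.9674, 1.6091]  x^+=[-2.7945, -0.4702, 3.1556]  P^+=[0.3285 0.0414 -0.0971; 0.0414 0.1573 -0.0440; -0.0971 -0.0440 0.3055]
step 2: x^-=[-3.7678, -0.4707, 2.2865]  P^-=[0.8829 0.1181 -0.1249; 0.1181 0.4230 -0.0262; -0.1249 -0.0262 0.4879]  S=[1.3304 -0.0808 0.0587; -0.0808 0.6495 -0.0268; 0.0587 -0.0268 0.9742]  K=[0.6500 -0.1591 -0.0643; 0.1938 0.6142 -0.0742; -0.0092 0.1322 0.4914]  nu=[0.8711, -1.0792, -3.3543]  x^+=[-2.8143, -0.7159, 0.4876]  P^+=[0.2890 0.0419 -0.0866; 0.0419 0.1411 -0.0373; -0.0866 -0.0373 0.2450]
step 3: x^-=[-3.4469, -0.8460, 0.1574]  P^-=[0.8238 0.1141 -0.1128; 0.1141 0.4079 -0.0208; -0.1128 -0.0208 0.4479]  S=[1.2732 -0.0700 0.0538; -0.0700 0.6316 -0.0259; 0.0538 -0.0259 0.9345]  K=[0.6360 -0.1527 -0.0577; 0.1918 0.6075 -0.0692; -0.0064 0.1296 0.4700]  nu=[3.7689, -2.7540, 0.4698]  x^+=[-0.6563, -1.8285, -0.0029]  P^+=[0.2818 0.0409 -0.0821; 0.0409 0.1390 -0.0348; -0.0821 -0.0348 0.2342]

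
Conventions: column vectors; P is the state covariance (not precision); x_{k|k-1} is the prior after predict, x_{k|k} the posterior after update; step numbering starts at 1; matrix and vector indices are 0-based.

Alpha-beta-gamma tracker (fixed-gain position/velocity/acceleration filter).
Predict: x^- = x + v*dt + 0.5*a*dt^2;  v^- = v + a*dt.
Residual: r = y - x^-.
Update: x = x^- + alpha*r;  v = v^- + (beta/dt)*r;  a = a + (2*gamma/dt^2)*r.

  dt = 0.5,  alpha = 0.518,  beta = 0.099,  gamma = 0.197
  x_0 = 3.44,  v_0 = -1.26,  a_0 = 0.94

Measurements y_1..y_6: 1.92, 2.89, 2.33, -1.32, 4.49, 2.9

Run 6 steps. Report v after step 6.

step 1: x_pred=2.9275  r=-1.0075  x^+=2.4056  v^+=-0.9895  a^+=-0.6478
step 2: x_pred=1.8299  r=1.0601  x^+=2.3790  v^+=-1.1035  a^+=1.0229
step 3: x_pred=1.9551  r=0.3749  x^+=2.1493  v^+=-0.5178  a^+=1.6137
step 4: x_pred=2.0921  r=-3.4121  x^+=0.3246  v^+=-0.3866  a^+=-3.7638
step 5: x_pred=-0.3391  r=4.8291  x^+=2.1624  v^+=-1.3123  a^+=3.8469
step 6: x_pred=1.9871  r=0.9129  x^+=2.4600  v^+=0.7919  a^+=5.2857

v_post = 0.7919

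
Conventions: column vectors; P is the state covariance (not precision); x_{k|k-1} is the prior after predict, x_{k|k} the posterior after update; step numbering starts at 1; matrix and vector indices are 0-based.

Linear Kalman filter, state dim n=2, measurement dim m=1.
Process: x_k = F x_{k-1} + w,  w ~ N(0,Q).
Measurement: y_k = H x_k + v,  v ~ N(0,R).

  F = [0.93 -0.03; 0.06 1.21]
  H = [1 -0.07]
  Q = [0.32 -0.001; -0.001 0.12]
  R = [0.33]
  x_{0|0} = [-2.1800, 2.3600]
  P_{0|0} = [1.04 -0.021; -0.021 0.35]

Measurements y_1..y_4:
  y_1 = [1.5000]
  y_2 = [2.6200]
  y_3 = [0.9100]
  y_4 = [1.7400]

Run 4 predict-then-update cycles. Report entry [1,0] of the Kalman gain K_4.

step 1: x^-=[-2.0982, 2.7248]  P^-=[1.2210 0.0207; 0.0207 0.6331]  S=[1.5512]  K=[0.7862; -0.0152]  nu=[3.7889]  x^+=[0.8806, 2.6672]  P^+=[0.2622 0.0393; 0.0393 0.6328]
step 2: x^-=[0.7390, 3.2801]  P^-=[0.5451 0.0348; 0.0348 1.0531]  S=[0.8754]  K=[0.6199; -0.0445]  nu=[2.1106]  x^+=[2.0474, 3.1863]  P^+=[0.2087 0.0589; 0.0589 1.0514]
step 3: x^-=[1.8085, 3.9782]  P^-=[0.4982 0.0387; 0.0387 1.6686]  S=[0.8309]  K=[0.5963; -0.0940]  nu=[-0.6200]  x^+=[1.4388, 4.0365]  P^+=[0.2027 0.0853; 0.0853 1.6613]
step 4: x^-=[1.2170, 4.9705]  P^-=[0.4921 0.0458; 0.0458 2.5653]  S=[0.8282]  K=[0.5903; -0.1615]  nu=[0.8709]  x^+=[1.7311, 4.8299]  P^+=[0.2035 0.1248; 0.1248 2.5437]

K[1,0] = -0.1615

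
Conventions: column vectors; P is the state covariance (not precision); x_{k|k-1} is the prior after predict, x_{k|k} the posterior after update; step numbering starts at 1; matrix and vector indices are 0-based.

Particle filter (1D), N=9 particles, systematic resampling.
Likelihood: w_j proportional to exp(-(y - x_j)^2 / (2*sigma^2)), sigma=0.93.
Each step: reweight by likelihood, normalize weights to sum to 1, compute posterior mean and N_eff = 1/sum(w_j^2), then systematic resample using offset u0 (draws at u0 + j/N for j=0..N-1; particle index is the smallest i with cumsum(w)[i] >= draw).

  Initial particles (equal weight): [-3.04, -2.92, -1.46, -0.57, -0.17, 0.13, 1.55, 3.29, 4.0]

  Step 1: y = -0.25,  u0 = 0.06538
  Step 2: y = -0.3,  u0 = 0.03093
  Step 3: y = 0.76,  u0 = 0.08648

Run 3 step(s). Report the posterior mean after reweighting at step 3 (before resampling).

post_mean = -0.1258

step 1: w=[0.0032, 0.0047, 0.1236, 0.2717, 0.2872, 0.2651, 0.0443, 0.0002, 0.0000]  mean=-0.3037  Neff=4.1009  idx=[2, 3, 3, 3, 4, 4, 5, 5, 5]
step 2: w=[0.0573, 0.1197, 0.1197, 0.1197, 0.1236, 0.1236, 0.1122, 0.1122, 0.1122]  mean=-0.2866  Neff=8.7308  idx=[0, 1, 2, 3, 4, 5, 6, 7, 8]
step 3: w=[0.0122, 0.0760, 0.0760, 0.0760, 0.1281, 0.1281, 0.1679, 0.1679, 0.1679]  mean=-0.1258  Neff=7.4158  idx=[1, 3, 4, 5, 6, 6, 7, 8, 8]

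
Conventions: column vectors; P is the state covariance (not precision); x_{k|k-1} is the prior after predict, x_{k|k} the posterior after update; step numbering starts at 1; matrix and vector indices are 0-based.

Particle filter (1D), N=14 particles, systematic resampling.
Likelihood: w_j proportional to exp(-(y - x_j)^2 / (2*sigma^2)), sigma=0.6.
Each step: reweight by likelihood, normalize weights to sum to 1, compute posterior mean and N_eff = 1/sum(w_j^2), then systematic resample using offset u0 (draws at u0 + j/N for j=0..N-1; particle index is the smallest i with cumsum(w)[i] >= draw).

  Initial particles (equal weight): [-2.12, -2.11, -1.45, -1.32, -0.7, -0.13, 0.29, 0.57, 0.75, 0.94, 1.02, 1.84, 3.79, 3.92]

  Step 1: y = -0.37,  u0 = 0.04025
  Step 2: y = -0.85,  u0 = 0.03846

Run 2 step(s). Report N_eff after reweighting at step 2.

step 1: w=[0.0041, 0.0043, 0.0570, 0.0822, 0.2476, 0.2659, 0.1573, 0.0844, 0.0505, 0.0266, 0.0197, 0.0003, 0.0000, 0.0000]  mean=-0.2397  Neff=5.6303  idx=[2, 3, 4, 4, 4, 5, 5, 5, 5, 6, 6, 7, 7, 9]
step 2: w=[0.0911, 0.1105, 0.1455, 0.1455, 0.1455, 0.0731, 0.0731, 0.0731, 0.0731, 0.0247, 0.0247, 0.0091, 0.0091, 0.0018]  mean=-0.5952  Neff=9.3617  idx=[0, 1, 1, 2, 2, 3, 3, 4, 4, 5, 6, 7, 8, 10]

N_eff = 9.3617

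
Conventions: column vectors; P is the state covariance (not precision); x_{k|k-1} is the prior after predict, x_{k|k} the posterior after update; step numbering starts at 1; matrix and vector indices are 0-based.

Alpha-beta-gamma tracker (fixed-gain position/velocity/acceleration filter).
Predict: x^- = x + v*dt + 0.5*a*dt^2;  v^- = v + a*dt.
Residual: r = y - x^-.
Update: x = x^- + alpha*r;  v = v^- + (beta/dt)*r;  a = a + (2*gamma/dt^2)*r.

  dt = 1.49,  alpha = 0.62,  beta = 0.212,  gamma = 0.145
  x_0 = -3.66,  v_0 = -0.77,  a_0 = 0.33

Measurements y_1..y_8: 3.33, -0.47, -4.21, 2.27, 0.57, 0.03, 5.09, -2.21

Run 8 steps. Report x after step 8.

step 1: x_pred=-4.4410  r=7.7710  x^+=0.3770  v^+=0.8274  a^+=1.3451
step 2: x_pred=3.1029  r=-3.5729  x^+=0.8877  v^+=2.3232  a^+=0.8784
step 3: x_pred=5.3243  r=-9.5343  x^+=-0.5870  v^+=2.2754  a^+=-0.3670
step 4: x_pred=2.3959  r=-0.1259  x^+=2.3179  v^+=1.7106  a^+=-0.3835
step 5: x_pred=4.4409  r=-3.8709  x^+=2.0410  v^+=0.5884  a^+=-0.8891
step 6: x_pred=1.9307  r=-1.9007  x^+=0.7523  v^+=-1.0068  a^+=-1.1374
step 7: x_pred=-2.0105  r=7.1005  x^+=2.3918  v^+=-1.6913  a^+=-0.2099
step 8: x_pred=-0.3612  r=-1.8488  x^+=-1.5075  v^+=-2.2671  a^+=-0.4514

x_post = -1.5075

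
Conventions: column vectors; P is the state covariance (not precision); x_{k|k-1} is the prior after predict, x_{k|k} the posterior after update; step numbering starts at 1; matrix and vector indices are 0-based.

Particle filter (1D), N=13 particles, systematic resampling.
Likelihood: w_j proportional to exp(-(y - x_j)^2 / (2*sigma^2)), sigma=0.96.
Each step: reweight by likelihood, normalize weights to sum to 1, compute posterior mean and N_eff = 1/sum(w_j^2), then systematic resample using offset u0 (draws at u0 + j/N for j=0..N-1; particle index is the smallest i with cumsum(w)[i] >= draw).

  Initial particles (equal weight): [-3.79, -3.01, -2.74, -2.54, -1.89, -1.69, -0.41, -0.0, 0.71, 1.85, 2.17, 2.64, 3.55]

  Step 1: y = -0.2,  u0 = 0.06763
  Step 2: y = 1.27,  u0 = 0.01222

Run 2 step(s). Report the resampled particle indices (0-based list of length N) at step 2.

step 1: w=[0.0003, 0.0041, 0.0090, 0.0152, 0.0631, 0.0891, 0.2902, 0.2909, 0.1897, 0.0304, 0.0141, 0.0037, 0.0001]  mean=-0.2337  Neff=4.5829  idx=[4, 5, 6, 6, 6, 6, 7, 7, 7, 7, 8, 8, 10]
step 2: w=[0.0009, 0.0018, 0.0443, 0.0443, 0.0443, 0.0443, 0.0855, 0.0855, 0.0855, 0.0855, 0.1730, 0.1730, 0.1321]  mean=0.4549  Neff=8.7425  idx=[2, 3, 5, 6, 7, 8, 9, 10, 10, 11, 11, 11, 12]

resampled_idx = [2, 3, 5, 6, 7, 8, 9, 10, 10, 11, 11, 11, 12]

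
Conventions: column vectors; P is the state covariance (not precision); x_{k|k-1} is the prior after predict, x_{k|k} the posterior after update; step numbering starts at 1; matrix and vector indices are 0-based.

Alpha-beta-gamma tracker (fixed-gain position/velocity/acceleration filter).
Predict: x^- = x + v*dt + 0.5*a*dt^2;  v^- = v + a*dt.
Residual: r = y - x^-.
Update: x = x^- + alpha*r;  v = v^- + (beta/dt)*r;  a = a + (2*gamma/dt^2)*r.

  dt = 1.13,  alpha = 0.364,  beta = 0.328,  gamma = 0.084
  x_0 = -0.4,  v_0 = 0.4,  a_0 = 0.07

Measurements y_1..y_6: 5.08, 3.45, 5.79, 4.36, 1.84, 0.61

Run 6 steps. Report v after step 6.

v_post = -3.7621

step 1: x_pred=0.0967  r=4.9833  x^+=1.9106  v^+=1.9256  a^+=0.7256
step 2: x_pred=4.5498  r=-1.0998  x^+=4.1495  v^+=2.4263  a^+=0.5809
step 3: x_pred=7.2621  r=-1.4721  x^+=6.7263  v^+=2.6555  a^+=0.3873
step 4: x_pred=9.9742  r=-5.6142  x^+=7.9306  v^+=1.4635  a^+=-0.3514
step 5: x_pred=9.3600  r=-7.5200  x^+=6.6227  v^+=-1.1164  a^+=-1.3408
step 6: x_pred=4.5052  r=-3.8952  x^+=3.0873  v^+=-3.7621  a^+=-1.8533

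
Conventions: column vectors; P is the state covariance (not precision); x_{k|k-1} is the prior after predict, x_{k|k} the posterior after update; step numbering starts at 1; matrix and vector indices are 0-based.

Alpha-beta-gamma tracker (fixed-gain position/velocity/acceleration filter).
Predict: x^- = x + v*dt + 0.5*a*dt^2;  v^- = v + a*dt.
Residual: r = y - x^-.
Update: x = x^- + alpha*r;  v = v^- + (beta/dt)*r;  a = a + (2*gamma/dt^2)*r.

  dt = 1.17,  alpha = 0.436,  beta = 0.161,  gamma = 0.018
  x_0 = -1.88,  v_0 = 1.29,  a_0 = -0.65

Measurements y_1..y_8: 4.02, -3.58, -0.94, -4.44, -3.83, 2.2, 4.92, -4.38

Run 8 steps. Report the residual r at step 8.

step 1: x_pred=-0.8156  r=4.8356  x^+=1.2927  v^+=1.1949  a^+=-0.5228
step 2: x_pred=2.3329  r=-5.9129  x^+=-0.2451  v^+=-0.2305  a^+=-0.6783
step 3: x_pred=-0.9790  r=0.0390  x^+=-0.9620  v^+=-1.0187  a^+=-0.6773
step 4: x_pred=-2.6175  r=-1.8225  x^+=-3.4121  v^+=-2.0620  a^+=-0.7252
step 5: x_pred=-6.3210  r=2.4910  x^+=-5.2349  v^+=-2.5677  a^+=-0.6597
step 6: x_pred=-8.6907  r=10.8907  x^+=-3.9424  v^+=-1.8410  a^+=-0.3733
step 7: x_pred=-6.3518  r=11.2718  x^+=-1.4373  v^+=-0.7267  a^+=-0.0769
step 8: x_pred=-2.3401  r=-2.0399  x^+=-3.2295  v^+=-1.0973  a^+=-0.1305

resid = -2.0399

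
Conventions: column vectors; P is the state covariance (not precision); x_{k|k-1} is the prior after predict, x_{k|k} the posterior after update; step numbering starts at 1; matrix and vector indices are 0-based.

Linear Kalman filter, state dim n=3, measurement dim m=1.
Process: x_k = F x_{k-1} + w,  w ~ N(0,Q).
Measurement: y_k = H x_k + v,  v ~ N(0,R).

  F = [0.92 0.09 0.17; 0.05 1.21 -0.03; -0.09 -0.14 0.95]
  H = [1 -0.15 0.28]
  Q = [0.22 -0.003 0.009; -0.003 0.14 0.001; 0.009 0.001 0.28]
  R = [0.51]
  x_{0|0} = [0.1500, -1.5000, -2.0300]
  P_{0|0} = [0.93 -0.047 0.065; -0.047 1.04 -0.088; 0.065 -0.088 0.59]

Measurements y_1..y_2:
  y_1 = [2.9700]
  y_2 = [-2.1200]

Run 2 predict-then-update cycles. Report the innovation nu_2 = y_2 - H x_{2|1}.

step 1: x^-=[-0.3421, -1.7466, -1.7320]  P^-=[1.0425 0.0784 0.0710; 0.0784 1.6660 -0.2890; 0.0710 -0.2890 0.8515]  S=[1.6972]  K=[0.6190; -0.1487; 0.2078]  nu=[3.5351]  x^+=[1.8461, -2.2724, -0.9972]  P^+=[0.3922 0.2346 -0.1474; 0.2346 1.6285 -0.2365; -0.1474 -0.2365 0.7782]
step 2: x^-=[1.3244, -2.6273, -0.7954]  P^-=[0.5731 0.4055 -0.0916; 0.4055 2.5719 -0.6063; -0.0916 -0.6063 1.1114]  S=[1.1061]  K=[0.4400; -0.1357; 0.2808]  nu=[-3.6158]  x^+=[-0.2664, -2.1368, -1.8106]  P^+=[0.3590 0.4715 -0.2282; 0.4715 2.5516 -0.5641; -0.2282 -0.5641 1.0242]

innov = [-3.6158]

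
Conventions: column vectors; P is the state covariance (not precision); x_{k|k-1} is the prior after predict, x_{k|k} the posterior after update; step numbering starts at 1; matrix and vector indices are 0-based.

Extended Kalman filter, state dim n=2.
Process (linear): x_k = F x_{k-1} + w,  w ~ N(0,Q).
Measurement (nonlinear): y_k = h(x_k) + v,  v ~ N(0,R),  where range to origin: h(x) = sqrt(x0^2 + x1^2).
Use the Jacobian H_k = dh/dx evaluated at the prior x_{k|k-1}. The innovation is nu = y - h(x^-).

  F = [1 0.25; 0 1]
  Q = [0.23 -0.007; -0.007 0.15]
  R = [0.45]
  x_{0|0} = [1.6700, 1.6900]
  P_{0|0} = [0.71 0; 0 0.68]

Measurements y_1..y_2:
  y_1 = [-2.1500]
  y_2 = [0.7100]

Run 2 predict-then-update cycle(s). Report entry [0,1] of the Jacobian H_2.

H_jac[0,1] = -0.4380

step 1: x^-=[2.0925, 1.6900]  P^-=[0.9825 0.1630; 0.1630 0.8300]  H_jac=[0.7780 0.6283]  S=[1.5316]  K=[0.5659; 0.4233]  nu=[-4.8397]  x^+=[-0.6463, -0.3585]  P^+=[0.4920 -0.2039; -0.2039 0.5556]
step 2: x^-=[-0.7359, -0.3585]  P^-=[0.6548 -0.0720; -0.0720 0.7056]  H_jac=[-0.8990 -0.4380]  S=[1.0578]  K=[-0.5267; -0.2310]  nu=[-0.1086]  x^+=[-0.6787, -0.3335]  P^+=[0.3614 -0.2007; -0.2007 0.6492]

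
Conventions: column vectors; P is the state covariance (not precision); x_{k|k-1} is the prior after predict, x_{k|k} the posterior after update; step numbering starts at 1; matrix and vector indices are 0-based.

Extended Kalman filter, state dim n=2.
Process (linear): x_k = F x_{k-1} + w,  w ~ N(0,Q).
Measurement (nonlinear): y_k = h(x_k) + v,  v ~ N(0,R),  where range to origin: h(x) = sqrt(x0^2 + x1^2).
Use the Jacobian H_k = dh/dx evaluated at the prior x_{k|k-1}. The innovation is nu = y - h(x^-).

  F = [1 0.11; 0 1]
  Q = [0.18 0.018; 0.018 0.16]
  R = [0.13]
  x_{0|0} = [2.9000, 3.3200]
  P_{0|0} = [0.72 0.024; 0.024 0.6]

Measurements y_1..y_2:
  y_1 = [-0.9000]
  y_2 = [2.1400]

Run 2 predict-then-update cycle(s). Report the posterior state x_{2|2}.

step 1: x^-=[3.2652, 3.3200]  P^-=[0.9125 0.1080; 0.1080 0.7600]  H_jac=[0.7012 0.7130]  S=[1.0730]  K=[0.6681; 0.5756]  nu=[-5.5566]  x^+=[-0.4472, 0.1218]  P^+=[0.4336 -0.3046; -0.3046 0.4045]
step 2: x^-=[-0.4338, 0.1218]  P^-=[0.5515 -0.2421; -0.2421 0.5645]  H_jac=[-0.9628 0.2702]  S=[0.8084]  K=[-0.7377; 0.4771]  nu=[1.6894]  x^+=[-1.6801, 0.9277]  P^+=[0.1115 0.0424; 0.0424 0.3806]

x_post = [-1.6801, 0.9277]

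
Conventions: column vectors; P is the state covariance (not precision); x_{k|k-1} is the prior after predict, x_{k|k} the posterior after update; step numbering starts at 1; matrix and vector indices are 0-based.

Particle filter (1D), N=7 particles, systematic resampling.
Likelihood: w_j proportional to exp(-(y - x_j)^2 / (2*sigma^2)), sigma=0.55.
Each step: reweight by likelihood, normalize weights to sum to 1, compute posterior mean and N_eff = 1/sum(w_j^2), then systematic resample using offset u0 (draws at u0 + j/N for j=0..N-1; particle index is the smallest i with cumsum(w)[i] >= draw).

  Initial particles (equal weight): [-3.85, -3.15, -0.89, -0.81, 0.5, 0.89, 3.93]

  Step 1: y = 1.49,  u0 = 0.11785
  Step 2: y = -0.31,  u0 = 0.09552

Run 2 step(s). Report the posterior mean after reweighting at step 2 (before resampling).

post_mean = 0.6584

step 1: w=[0.0000, 0.0000, 0.0001, 0.0002, 0.2640, 0.7356, 0.0001]  mean=0.7867  Neff=1.6371  idx=[4, 4, 5, 5, 5, 5, 5]
step 2: w=[0.2969, 0.2969, 0.0813, 0.0813, 0.0813, 0.0813, 0.0813]  mean=0.6584  Neff=4.7785  idx=[0, 0, 1, 1, 2, 4, 6]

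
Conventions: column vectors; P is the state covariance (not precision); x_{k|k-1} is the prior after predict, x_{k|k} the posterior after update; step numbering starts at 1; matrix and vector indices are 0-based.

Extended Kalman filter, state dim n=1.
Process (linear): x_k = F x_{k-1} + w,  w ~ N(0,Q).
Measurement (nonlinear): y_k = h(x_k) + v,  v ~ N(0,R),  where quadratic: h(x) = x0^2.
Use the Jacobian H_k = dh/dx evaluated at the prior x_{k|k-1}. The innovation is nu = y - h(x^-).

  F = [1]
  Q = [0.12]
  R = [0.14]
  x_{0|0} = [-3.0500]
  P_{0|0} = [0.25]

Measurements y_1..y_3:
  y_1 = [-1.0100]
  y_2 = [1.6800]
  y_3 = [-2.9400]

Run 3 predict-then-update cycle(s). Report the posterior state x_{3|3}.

step 1: x^-=[-3.0500]  P^-=[0.3700]  H_jac=[-6.1000]  S=[13.9077]  K=[-0.1623]  nu=[-10.3125]  x^+=[-1.3764]  P^+=[0.0037]
step 2: x^-=[-1.3764]  P^-=[0.1237]  H_jac=[-2.7529]  S=[1.0776]  K=[-0.3161]  nu=[-0.2146]  x^+=[-1.3086]  P^+=[0.0161]
step 3: x^-=[-1.3086]  P^-=[0.1361]  H_jac=[-2.6172]  S=[1.0721]  K=[-0.3322]  nu=[-4.6525]  x^+=[0.2369]  P^+=[0.0178]

x_post = [0.2369]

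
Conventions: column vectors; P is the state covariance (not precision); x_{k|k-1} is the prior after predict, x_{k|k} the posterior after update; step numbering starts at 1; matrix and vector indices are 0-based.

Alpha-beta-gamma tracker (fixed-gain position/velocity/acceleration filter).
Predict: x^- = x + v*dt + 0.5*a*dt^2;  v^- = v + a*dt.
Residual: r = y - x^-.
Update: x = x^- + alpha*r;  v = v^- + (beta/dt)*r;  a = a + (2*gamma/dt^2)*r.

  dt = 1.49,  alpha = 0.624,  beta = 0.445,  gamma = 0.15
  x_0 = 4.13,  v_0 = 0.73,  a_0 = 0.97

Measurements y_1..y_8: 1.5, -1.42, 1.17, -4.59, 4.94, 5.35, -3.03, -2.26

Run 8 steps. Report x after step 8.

step 1: x_pred=6.2944  r=-4.7944  x^+=3.3027  v^+=0.7434  a^+=0.3221
step 2: x_pred=4.7680  r=-6.1880  x^+=0.9067  v^+=-0.6247  a^+=-0.5140
step 3: x_pred=-0.5948  r=1.7648  x^+=0.5065  v^+=-0.8636  a^+=-0.2756
step 4: x_pred=-1.0862  r=-3.5038  x^+=-3.2726  v^+=-2.3206  a^+=-0.7490
step 5: x_pred=-7.5618  r=12.5018  x^+=0.2393  v^+=0.2971  a^+=0.9403
step 6: x_pred=1.7257  r=3.6243  x^+=3.9873  v^+=2.7805  a^+=1.4301
step 7: x_pred=9.7177  r=-12.7477  x^+=1.7631  v^+=1.1041  a^+=-0.2925
step 8: x_pred=3.0835  r=-5.3435  x^+=-0.2508  v^+=-0.9276  a^+=-1.0146

x_post = -0.2508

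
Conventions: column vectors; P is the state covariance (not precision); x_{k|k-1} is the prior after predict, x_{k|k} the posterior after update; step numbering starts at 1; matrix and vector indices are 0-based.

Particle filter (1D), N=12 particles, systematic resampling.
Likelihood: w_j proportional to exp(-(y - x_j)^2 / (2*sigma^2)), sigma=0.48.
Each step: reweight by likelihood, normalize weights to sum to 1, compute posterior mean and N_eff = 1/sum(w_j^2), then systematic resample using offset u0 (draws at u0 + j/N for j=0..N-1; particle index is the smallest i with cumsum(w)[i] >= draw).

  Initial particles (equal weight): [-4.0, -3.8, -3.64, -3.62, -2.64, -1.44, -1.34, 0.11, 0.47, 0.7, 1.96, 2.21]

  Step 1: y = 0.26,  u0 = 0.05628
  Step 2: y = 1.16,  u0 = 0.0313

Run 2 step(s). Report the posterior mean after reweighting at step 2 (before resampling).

step 1: w=[0.0000, 0.0000, 0.0000, 0.0000, 0.0000, 0.0007, 0.0015, 0.3770, 0.3598, 0.2601, 0.0007, 0.0001]  mean=0.3912  Neff=2.9479  idx=[7, 7, 7, 7, 8, 8, 8, 8, 8, 9, 9, 9]
step 2: w=[0.0226, 0.0226, 0.0226, 0.0226, 0.0881, 0.0881, 0.0881, 0.0881, 0.0881, 0.1564, 0.1564, 0.1564]  mean=0.5453  Neff=8.7570  idx=[1, 4, 5, 6, 7, 8, 9, 9, 10, 10, 11, 11]

post_mean = 0.5453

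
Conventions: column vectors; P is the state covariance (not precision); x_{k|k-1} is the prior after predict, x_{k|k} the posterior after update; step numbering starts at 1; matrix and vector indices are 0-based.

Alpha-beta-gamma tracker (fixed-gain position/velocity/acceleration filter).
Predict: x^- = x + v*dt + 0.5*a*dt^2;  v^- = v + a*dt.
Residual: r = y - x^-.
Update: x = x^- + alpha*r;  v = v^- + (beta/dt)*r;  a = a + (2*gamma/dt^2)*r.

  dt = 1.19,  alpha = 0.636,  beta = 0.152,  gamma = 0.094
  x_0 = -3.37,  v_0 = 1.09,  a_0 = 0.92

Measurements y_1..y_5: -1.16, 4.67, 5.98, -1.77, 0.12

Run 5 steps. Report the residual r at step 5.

resid = -7.5820

step 1: x_pred=-1.4215  r=0.2615  x^+=-1.2552  v^+=2.2182  a^+=0.9547
step 2: x_pred=2.0605  r=2.6095  x^+=3.7201  v^+=3.6876  a^+=1.3012
step 3: x_pred=9.0297  r=-3.0497  x^+=7.0901  v^+=4.8465  a^+=0.8963
step 4: x_pred=13.4920  r=-15.2620  x^+=3.7854  v^+=3.9636  a^+=-1.1299
step 5: x_pred=7.7020  r=-7.5820  x^+=2.8799  v^+=1.6506  a^+=-2.1365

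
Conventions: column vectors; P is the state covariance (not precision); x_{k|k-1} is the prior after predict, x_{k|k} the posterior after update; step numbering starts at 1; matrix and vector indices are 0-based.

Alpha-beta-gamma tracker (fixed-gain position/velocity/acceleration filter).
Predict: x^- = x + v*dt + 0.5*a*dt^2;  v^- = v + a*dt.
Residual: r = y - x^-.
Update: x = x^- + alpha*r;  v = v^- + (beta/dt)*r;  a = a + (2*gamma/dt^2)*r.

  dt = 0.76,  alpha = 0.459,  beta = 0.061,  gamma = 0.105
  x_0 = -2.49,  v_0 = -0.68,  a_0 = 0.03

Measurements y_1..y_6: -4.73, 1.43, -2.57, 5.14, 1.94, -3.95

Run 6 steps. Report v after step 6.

v_post = 6.0174

step 1: x_pred=-2.9981  r=-1.7319  x^+=-3.7931  v^+=-0.7962  a^+=-0.5997
step 2: x_pred=-4.5714  r=6.0014  x^+=-1.8167  v^+=-0.7703  a^+=1.5823
step 3: x_pred=-1.9452  r=-0.6248  x^+=-2.2320  v^+=0.3821  a^+=1.3551
step 4: x_pred=-1.5502  r=6.6902  x^+=1.5206  v^+=1.9490  a^+=3.7875
step 5: x_pred=4.0956  r=-2.1556  x^+=3.1062  v^+=4.6544  a^+=3.0037
step 6: x_pred=7.5111  r=-11.4611  x^+=2.2504  v^+=6.0174  a^+=-1.1632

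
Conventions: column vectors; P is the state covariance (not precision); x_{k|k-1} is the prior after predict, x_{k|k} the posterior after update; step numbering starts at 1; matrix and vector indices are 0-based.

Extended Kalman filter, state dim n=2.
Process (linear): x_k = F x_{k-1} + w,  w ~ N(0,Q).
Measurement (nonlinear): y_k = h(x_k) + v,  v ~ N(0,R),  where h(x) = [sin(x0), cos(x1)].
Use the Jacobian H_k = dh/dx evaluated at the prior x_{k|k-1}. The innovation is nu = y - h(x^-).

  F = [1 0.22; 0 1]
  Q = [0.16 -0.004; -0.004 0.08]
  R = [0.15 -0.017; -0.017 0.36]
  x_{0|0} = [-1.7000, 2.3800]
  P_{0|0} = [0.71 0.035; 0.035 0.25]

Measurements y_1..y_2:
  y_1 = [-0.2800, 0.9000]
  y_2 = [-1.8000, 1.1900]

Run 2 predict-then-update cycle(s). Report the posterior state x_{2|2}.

step 1: x^-=[-1.1764, 2.3800]  P^-=[0.8975 0.0860; 0.0860 0.3300]  H_jac=[0.3843 0.0000; 0.0000 -0.6901]  S=[0.2825 -0.0398; -0.0398 0.5171]  K=[1.2177 -0.0210; 0.0555 -0.4361]  nu=[0.6432, 1.6237]  x^+=[-0.4273, 1.7076]  P^+=[0.4763 0.0410; 0.0410 0.2289]
step 2: x^-=[-0.0516, 1.7076]  P^-=[0.6654 0.0873; 0.0873 0.3089]  H_jac=[0.9987 0.0000; 0.0000 -0.9907]  S=[0.8136 -0.1034; -0.1034 0.6631]  K=[0.8163 -0.0032; 0.0495 -0.4537]  nu=[-1.7484, 1.3264]  x^+=[-1.4831, 1.0193]  P^+=[0.1227 0.0152; 0.0152 0.1657]

x_post = [-1.4831, 1.0193]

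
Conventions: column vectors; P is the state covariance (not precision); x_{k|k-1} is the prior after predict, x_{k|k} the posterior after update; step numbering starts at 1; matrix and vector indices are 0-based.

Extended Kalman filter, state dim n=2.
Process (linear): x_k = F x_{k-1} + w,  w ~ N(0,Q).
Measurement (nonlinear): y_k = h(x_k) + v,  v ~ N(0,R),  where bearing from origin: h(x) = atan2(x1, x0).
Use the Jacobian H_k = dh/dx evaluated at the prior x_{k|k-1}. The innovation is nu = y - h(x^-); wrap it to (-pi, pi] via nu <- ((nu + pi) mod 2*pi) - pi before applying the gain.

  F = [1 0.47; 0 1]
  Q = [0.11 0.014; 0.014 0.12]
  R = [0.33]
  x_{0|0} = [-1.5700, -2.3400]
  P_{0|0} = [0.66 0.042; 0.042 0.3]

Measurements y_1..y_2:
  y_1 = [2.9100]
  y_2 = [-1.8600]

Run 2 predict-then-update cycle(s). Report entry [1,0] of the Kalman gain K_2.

step 1: x^-=[-2.6698, -2.3400]  P^-=[0.8758 0.1970; 0.1970 0.4200]  H_jac=[0.1857 -0.2118]  S=[0.3635]  K=[0.3325; -0.1441]  nu=[-0.9513]  x^+=[-2.9861, -2.2029]  P^+=[0.8356 0.2144; 0.2144 0.4124]
step 2: x^-=[-4.0214, -2.2029]  P^-=[1.2382 0.4223; 0.4223 0.5324]  H_jac=[0.1048 -0.1913]  S=[0.3461]  K=[0.1415; -0.1664]  nu=[0.7804]  x^+=[-3.9110, -2.3328]  P^+=[1.2313 0.4304; 0.4304 0.5229]

K[1,0] = -0.1664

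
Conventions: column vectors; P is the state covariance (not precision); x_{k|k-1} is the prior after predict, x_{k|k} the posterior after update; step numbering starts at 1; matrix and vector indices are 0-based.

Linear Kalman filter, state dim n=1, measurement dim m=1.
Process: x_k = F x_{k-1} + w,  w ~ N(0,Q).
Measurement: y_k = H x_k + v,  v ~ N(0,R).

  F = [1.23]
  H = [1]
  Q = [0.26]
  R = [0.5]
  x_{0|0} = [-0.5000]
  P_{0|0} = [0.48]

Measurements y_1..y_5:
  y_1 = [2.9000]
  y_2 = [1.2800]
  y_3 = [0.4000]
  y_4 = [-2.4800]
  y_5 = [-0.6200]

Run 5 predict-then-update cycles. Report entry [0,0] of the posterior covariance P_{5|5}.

P_post[0,0] = 0.2921

step 1: x^-=[-0.6150]  P^-=[0.9862]  S=[1.4862]  K=[0.6636]  nu=[3.5150]  x^+=[1.7174]  P^+=[0.3318]
step 2: x^-=[2.1125]  P^-=[0.7620]  S=[1.2620]  K=[0.6038]  nu=[-0.8325]  x^+=[1.6098]  P^+=[0.3019]
step 3: x^-=[1.9801]  P^-=[0.7167]  S=[1.2167]  K=[0.5891]  nu=[-1.5801]  x^+=[1.0493]  P^+=[0.2945]
step 4: x^-=[1.2907]  P^-=[0.7056]  S=[1.2056]  K=[0.5853]  nu=[-3.7707]  x^+=[-0.9162]  P^+=[0.2926]
step 5: x^-=[-1.1269]  P^-=[0.7027]  S=[1.2027]  K=[0.5843]  nu=[0.5069]  x^+=[-0.8307]  P^+=[0.2921]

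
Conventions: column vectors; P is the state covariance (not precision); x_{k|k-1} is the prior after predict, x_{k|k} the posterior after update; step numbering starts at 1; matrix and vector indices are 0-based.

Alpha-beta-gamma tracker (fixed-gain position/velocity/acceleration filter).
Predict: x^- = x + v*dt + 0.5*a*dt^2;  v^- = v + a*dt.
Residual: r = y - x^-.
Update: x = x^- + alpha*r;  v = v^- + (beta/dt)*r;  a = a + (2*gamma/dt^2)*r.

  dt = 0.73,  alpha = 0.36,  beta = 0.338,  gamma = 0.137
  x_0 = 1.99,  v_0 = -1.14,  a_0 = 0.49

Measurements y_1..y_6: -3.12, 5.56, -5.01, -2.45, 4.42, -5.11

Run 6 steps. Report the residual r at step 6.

step 1: x_pred=1.2884  r=-4.4084  x^+=-0.2986  v^+=-2.8234  a^+=-1.7766
step 2: x_pred=-2.8331  r=8.3931  x^+=0.1884  v^+=-0.2342  a^+=2.5388
step 3: x_pred=0.6939  r=-5.7039  x^+=-1.3595  v^+=-1.0219  a^+=-0.3939
step 4: x_pred=-2.2104  r=-0.2396  x^+=-2.2967  v^+=-1.4203  a^+=-0.5171
step 5: x_pred=-3.4713  r=7.8913  x^+=-0.6304  v^+=1.8560  a^+=3.5404
step 6: x_pred=1.6678  r=-6.7778  x^+=-0.7722  v^+=1.3022  a^+=0.0555

resid = -6.7778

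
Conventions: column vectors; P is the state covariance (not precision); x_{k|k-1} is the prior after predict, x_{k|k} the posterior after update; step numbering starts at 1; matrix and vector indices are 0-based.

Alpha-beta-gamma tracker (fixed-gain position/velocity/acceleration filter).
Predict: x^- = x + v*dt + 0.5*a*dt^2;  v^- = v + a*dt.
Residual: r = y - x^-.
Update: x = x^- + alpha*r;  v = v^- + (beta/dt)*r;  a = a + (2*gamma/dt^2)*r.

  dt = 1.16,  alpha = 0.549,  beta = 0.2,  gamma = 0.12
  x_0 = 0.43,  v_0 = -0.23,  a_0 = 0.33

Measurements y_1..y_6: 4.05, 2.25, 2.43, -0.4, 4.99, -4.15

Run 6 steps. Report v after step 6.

v_post = -1.9640

step 1: x_pred=0.3852  r=3.6648  x^+=2.3972  v^+=0.7847  a^+=0.9836
step 2: x_pred=3.9692  r=-1.7192  x^+=3.0254  v^+=1.6293  a^+=0.6770
step 3: x_pred=5.3708  r=-2.9408  x^+=3.7563  v^+=1.9076  a^+=0.1525
step 4: x_pred=6.0717  r=-6.4717  x^+=2.5187  v^+=0.9687  a^+=-1.0018
step 5: x_pred=2.9684  r=2.0216  x^+=4.0782  v^+=0.1551  a^+=-0.6412
step 6: x_pred=3.8268  r=-7.9768  x^+=-0.5525  v^+=-1.9640  a^+=-2.0639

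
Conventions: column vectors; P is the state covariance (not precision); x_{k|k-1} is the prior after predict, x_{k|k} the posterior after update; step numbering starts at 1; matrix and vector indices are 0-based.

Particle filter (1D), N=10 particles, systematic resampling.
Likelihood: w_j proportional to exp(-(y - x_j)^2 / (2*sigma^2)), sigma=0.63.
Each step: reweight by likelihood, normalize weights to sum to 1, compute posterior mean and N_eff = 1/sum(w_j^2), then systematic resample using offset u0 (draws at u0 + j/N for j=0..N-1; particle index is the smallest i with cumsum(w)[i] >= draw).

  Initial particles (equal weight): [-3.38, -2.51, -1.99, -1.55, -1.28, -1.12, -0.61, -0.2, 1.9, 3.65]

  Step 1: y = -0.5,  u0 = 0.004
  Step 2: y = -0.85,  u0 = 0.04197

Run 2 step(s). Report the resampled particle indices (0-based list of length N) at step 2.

step 1: w=[0.0000, 0.0019, 0.0186, 0.0761, 0.1418, 0.1881, 0.3007, 0.2726, 0.0002, 0.0000]  mean=-0.7895  Neff=4.4185  idx=[2, 4, 4, 5, 5, 6, 6, 6, 7, 7]
step 2: w=[0.0257, 0.1047, 0.1047, 0.1205, 0.1205, 0.1229, 0.1229, 0.1229, 0.0776, 0.0776]  mean=-0.8451  Neff=9.1758  idx=[1, 2, 3, 3, 4, 5, 6, 7, 7, 9]

resampled_idx = [1, 2, 3, 3, 4, 5, 6, 7, 7, 9]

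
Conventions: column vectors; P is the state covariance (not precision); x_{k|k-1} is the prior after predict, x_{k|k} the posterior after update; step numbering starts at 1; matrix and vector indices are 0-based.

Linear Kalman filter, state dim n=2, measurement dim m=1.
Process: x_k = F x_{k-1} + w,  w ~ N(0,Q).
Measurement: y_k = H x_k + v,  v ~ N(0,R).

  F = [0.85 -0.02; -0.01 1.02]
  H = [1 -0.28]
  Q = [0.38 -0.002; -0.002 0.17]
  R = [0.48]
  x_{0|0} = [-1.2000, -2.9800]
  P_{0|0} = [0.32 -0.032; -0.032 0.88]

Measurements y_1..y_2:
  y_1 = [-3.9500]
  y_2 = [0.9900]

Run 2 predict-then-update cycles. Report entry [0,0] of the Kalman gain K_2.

step 1: x^-=[-0.9604, -3.0276]  P^-=[0.6126 -0.0504; -0.0504 1.0862]  S=[1.2060]  K=[0.5197; -0.2940]  nu=[-3.8373]  x^+=[-2.9546, -1.8994]  P^+=[0.2869 0.1338; 0.1338 0.9820]
step 2: x^-=[-2.4734, -1.9079]  P^-=[0.5831 0.0916; 0.0916 1.1890]  S=[1.1051]  K=[0.5045; -0.2184]  nu=[2.9292]  x^+=[-0.9957, -2.5475]  P^+=[0.3019 0.2133; 0.2133 1.1363]

K[0,0] = 0.5045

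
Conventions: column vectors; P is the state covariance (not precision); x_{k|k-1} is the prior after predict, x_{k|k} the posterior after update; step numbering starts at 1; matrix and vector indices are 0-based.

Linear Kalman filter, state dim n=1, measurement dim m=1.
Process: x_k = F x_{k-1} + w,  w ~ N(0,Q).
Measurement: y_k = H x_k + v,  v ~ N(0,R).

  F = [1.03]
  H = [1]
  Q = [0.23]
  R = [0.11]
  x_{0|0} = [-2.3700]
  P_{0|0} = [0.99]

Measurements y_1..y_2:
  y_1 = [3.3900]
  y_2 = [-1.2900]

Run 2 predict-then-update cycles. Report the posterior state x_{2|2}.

step 1: x^-=[-2.4411]  P^-=[1.2803]  S=[1.3903]  K=[0.9209]  nu=[5.8311]  x^+=[2.9286]  P^+=[0.1013]
step 2: x^-=[3.0165]  P^-=[0.3375]  S=[0.4475]  K=[0.7542]  nu=[-4.3065]  x^+=[-0.2313]  P^+=[0.0830]

x_post = [-0.2313]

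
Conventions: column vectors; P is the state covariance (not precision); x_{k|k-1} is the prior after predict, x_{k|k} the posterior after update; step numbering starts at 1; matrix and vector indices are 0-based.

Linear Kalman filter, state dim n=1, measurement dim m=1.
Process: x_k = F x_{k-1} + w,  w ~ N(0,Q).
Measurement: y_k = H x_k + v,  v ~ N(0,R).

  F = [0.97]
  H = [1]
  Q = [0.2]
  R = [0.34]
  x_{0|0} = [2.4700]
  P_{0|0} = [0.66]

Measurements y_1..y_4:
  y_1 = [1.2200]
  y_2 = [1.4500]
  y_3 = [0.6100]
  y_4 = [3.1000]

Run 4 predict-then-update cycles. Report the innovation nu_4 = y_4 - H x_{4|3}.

step 1: x^-=[2.3959]  P^-=[0.8210]  S=[1.1610]  K=[0.7071]  nu=[-1.1759]  x^+=[1.5644]  P^+=[0.2404]
step 2: x^-=[1.5174]  P^-=[0.4262]  S=[0.7662]  K=[0.5563]  nu=[-0.0674]  x^+=[1.4799]  P^+=[0.1891]
step 3: x^-=[1.4355]  P^-=[0.3780]  S=[0.7180]  K=[0.5264]  nu=[-0.8255]  x^+=[1.0009]  P^+=[0.1790]
step 4: x^-=[0.9709]  P^-=[0.3684]  S=[0.7084]  K=[0.5201]  nu=[2.1291]  x^+=[2.0781]  P^+=[0.1768]

innov = [2.1291]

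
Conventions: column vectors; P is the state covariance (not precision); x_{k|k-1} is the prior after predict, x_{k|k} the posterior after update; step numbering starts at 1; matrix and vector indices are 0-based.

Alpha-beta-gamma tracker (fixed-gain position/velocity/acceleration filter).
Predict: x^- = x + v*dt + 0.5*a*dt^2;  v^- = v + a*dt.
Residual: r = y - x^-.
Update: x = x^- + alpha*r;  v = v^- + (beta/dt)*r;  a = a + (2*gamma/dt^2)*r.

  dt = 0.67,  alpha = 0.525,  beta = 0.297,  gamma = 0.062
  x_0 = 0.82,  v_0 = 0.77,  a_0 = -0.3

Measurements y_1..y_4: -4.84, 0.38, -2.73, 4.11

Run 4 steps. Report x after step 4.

x_post = 0.0758

step 1: x_pred=1.2686  r=-6.1086  x^+=-1.9384  v^+=-2.1388  a^+=-1.9874
step 2: x_pred=-3.8175  r=4.1975  x^+=-1.6138  v^+=-1.6097  a^+=-0.8279
step 3: x_pred=-2.8781  r=0.1481  x^+=-2.8004  v^+=-2.0987  a^+=-0.7870
step 4: x_pred=-4.3831  r=8.4931  x^+=0.0758  v^+=1.1389  a^+=1.5591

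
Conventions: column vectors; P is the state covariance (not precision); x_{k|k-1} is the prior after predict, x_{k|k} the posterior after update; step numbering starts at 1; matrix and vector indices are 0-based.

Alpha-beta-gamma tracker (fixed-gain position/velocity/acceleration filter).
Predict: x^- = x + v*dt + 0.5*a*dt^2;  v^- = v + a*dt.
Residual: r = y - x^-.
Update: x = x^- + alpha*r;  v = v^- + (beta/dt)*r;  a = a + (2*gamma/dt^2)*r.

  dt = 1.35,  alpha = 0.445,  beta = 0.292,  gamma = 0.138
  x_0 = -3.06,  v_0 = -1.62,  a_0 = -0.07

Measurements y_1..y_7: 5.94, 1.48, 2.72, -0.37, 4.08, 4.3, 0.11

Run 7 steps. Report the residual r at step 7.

step 1: x_pred=-5.3108  r=11.2508  x^+=-0.3042  v^+=0.7190  a^+=1.6338
step 2: x_pred=2.1553  r=-0.6753  x^+=1.8548  v^+=2.7786  a^+=1.5316
step 3: x_pred=7.0015  r=-4.2815  x^+=5.0962  v^+=3.9201  a^+=0.8832
step 4: x_pred=11.1932  r=-11.5632  x^+=6.0476  v^+=2.6113  a^+=-0.8680
step 5: x_pred=8.7819  r=-4.7019  x^+=6.6896  v^+=0.4225  a^+=-1.5800
step 6: x_pred=5.8202  r=-1.5202  x^+=5.1437  v^+=-2.0393  a^+=-1.8103
step 7: x_pred=0.7410  r=-0.6310  x^+=0.4602  v^+=-4.6196  a^+=-1.9058

resid = -0.6310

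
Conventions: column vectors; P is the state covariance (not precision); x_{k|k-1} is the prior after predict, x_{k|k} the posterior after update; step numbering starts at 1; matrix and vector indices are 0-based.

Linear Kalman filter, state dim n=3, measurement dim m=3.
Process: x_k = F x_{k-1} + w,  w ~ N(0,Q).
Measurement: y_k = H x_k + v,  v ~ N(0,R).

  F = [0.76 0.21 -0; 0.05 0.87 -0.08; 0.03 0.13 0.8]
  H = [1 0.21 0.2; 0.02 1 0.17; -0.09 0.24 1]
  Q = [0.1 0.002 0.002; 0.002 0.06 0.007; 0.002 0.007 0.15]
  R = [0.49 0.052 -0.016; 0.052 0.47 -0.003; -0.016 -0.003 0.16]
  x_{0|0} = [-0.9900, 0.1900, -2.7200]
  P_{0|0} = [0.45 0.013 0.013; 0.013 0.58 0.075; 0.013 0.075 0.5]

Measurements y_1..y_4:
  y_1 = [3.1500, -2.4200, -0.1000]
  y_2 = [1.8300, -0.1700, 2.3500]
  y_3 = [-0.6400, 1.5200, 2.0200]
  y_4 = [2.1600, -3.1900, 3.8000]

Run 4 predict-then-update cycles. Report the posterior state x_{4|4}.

step 1: x^-=[-0.7125, 0.3334, -2.1810]  P^-=[0.3896 0.1317 0.0500; 0.1317 0.4939 0.0936; 0.0500 0.0936 0.4965]  S=[1.0045 0.3435 0.1755; 0.3435 1.0159 0.2857; 0.1755 0.2857 0.7184]  K=[0.4287 0.0135 -0.0453; 0.0842 0.4542 0.0776; 0.0581 -0.0460 0.7203]  nu=[4.2287, -2.3684, 1.9369]  x^+=[0.9804, -0.2358, -0.4315]  P^+=[0.2066 0.0249 -0.0015; 0.0249 0.2242 -0.0419; -0.0015 -0.0419 0.1244]
step 2: x^-=[0.6956, -0.1216, -0.3464]  P^-=[0.2372 0.0684 0.0075; 0.0684 0.2390 -0.0032; 0.0075 -0.0032 0.2250]  S=[0.7781 0.1838 0.0413; 0.1838 0.7173 0.0830; 0.0413 0.0830 0.3948]  K=[0.3209 0.0252 -0.0325; 0.0759 0.3093 0.0485; 0.0430 -0.0277 0.5675]  nu=[1.2292, -0.0034, 2.7882]  x^+=[0.9995, 0.1060, 1.2888]  P^+=[0.1542 0.0260 -0.0028; 0.0260 0.1536 -0.0289; -0.0028 -0.0289 0.0969]
step 3: x^-=[0.7819, 0.0391, 1.0748]  P^-=[0.2041 0.0541 0.0059; 0.0541 0.1835 -0.0007; 0.0059 -0.0007 0.2088]  S=[0.7356 0.1569 0.0342; 0.1569 0.6616 0.0709; 0.0342 0.0709 0.3773]  K=[0.2909 0.0236 -0.0295; 0.0686 0.2575 0.0475; 0.0425 -0.0163 0.5508]  nu=[-1.6450, 1.2826, 1.0062]  x^+=[0.3039, 0.3043, 1.5382]  P^+=[0.1397 0.0239 -0.0026; 0.0239 0.1279 -0.0228; -0.0026 -0.0228 0.0927]
step 4: x^-=[0.2949, 0.1569, 1.2793]  P^-=[0.1940 0.0473 0.0058; 0.0473 0.1630 0.0008; 0.0058 0.0008 0.2070]  S=[0.7217 0.1458 0.0325; 0.1458 0.6413 0.0678; 0.0325 0.0678 0.3752]  K=[0.2813 0.0204 -0.0289; 0.0633 0.2365 0.0468; 0.0432 -0.0116 0.5490]  nu=[1.5763, -3.5703, 2.5096]  x^+=[0.5929, -0.4704, 2.7666]  P^+=[0.1352 0.0220 -0.0023; 0.0220 0.1174 -0.0204; -0.0023 -0.0204 0.0919]

x_post = [0.5929, -0.4704, 2.7666]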